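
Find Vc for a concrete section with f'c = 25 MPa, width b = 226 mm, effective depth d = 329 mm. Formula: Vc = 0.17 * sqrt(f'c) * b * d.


Vc = 0.17 * sqrt(25) * 226 * 329 / 1000
= 63.2 kN

63.2


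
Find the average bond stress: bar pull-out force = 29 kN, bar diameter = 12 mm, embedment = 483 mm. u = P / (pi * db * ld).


u = P / (pi * db * ld)
= 29 * 1000 / (pi * 12 * 483)
= 1.593 MPa

1.593


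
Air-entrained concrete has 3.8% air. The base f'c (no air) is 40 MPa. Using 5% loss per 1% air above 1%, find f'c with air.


Strength loss = (3.8 - 1) * 5 = 14.0%
f'c = 40 * (1 - 14.0/100)
= 34.4 MPa

34.4


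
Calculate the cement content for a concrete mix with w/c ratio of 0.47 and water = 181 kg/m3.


Cement = water / (w/c)
= 181 / 0.47
= 385.1 kg/m3

385.1


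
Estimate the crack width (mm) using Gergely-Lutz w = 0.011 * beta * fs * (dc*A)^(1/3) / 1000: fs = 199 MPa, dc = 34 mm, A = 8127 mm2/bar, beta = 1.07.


w = 0.011 * beta * fs * (dc * A)^(1/3) / 1000
= 0.011 * 1.07 * 199 * (34 * 8127)^(1/3) / 1000
= 0.153 mm

0.153


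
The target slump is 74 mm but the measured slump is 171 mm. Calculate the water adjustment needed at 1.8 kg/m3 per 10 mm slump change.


Difference = 74 - 171 = -97 mm
Water adjustment = -97 * 1.8 / 10 = -17.5 kg/m3

-17.5


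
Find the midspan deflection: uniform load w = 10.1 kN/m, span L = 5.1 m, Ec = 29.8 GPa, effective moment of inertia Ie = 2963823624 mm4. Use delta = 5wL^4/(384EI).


Convert: L = 5.1 m = 5100 mm, Ec = 29.8 GPa = 29800 MPa
delta = 5 * 10.1 * 5100^4 / (384 * 29800 * 2963823624)
= 1.01 mm

1.01


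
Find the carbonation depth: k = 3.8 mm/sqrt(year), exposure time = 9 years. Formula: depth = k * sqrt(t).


depth = k * sqrt(t)
= 3.8 * sqrt(9)
= 11.4 mm

11.4


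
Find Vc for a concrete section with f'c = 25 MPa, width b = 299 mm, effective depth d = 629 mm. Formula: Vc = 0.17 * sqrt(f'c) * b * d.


Vc = 0.17 * sqrt(25) * 299 * 629 / 1000
= 159.86 kN

159.86


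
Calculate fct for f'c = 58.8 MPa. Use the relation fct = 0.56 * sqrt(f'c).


fct = 0.56 * sqrt(58.8)
= 0.56 * 7.668
= 4.294 MPa

4.294


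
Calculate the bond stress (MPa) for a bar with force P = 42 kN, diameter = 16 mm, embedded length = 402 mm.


u = P / (pi * db * ld)
= 42 * 1000 / (pi * 16 * 402)
= 2.079 MPa

2.079


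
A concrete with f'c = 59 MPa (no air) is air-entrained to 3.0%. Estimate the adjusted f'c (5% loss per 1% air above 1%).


Strength loss = (3.0 - 1) * 5 = 10.0%
f'c = 59 * (1 - 10.0/100)
= 53.1 MPa

53.1


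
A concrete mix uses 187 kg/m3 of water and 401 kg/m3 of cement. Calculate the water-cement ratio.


w/c = water / cement
w/c = 187 / 401 = 0.466

0.466


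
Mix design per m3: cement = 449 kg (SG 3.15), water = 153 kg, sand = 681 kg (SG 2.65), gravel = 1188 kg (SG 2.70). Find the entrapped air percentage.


Vol cement = 449 / (3.15 * 1000) = 0.14254 m3
Vol water = 153 / 1000 = 0.153 m3
Vol sand = 681 / (2.65 * 1000) = 0.256981 m3
Vol gravel = 1188 / (2.70 * 1000) = 0.44 m3
Total solid + water volume = 0.992521 m3
Air = (1 - 0.992521) * 100 = 0.75%

0.75


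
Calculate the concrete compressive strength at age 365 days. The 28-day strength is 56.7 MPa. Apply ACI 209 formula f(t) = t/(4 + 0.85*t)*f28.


f(365) = 365 / (4 + 0.85 * 365) * 56.7
= 365 / 314.25 * 56.7
= 65.86 MPa

65.86


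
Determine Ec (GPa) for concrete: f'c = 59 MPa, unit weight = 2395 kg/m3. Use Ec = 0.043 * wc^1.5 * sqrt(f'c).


Ec = 0.043 * 2395^1.5 * sqrt(59) / 1000
= 38.71 GPa

38.71


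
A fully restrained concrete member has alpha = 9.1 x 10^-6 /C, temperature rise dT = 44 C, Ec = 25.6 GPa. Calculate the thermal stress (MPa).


sigma = alpha * dT * Ec
= 9.1e-6 * 44 * 25.6 * 1000
= 10.25 MPa

10.25


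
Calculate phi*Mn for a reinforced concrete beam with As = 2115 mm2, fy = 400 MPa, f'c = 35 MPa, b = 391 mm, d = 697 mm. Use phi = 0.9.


a = As * fy / (0.85 * f'c * b)
= 2115 * 400 / (0.85 * 35 * 391)
= 72.7288 mm
Mn = As * fy * (d - a/2) / 10^6
= 558.8977 kN-m
phi*Mn = 0.9 * 558.8977 = 503.01 kN-m

503.01


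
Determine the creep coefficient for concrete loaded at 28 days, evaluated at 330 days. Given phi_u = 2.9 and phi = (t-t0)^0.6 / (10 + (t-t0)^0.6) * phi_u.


dt = 330 - 28 = 302
phi = 302^0.6 / (10 + 302^0.6) * 2.9
= 2.189

2.189


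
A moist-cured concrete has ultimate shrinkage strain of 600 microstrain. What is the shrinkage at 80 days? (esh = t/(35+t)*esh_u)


esh(80) = 80 / (35 + 80) * 600
= 80 / 115 * 600
= 417.4 microstrain

417.4


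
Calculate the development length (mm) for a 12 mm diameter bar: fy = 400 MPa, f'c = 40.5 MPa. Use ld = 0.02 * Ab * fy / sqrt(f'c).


Ab = pi * 12^2 / 4 = 113.097 mm2
ld = 0.02 * 113.097 * 400 / sqrt(40.5)
= 142.2 mm

142.2


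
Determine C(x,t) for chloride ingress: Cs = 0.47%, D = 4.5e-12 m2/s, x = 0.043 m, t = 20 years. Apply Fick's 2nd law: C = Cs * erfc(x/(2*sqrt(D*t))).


t_seconds = 20 * 365.25 * 24 * 3600 = 631152000.0 s
arg = 0.043 / (2 * sqrt(4.5e-12 * 631152000.0))
= 0.4034
erfc(0.4034) = 0.5683
C = 0.47 * 0.5683 = 0.2671%

0.2671


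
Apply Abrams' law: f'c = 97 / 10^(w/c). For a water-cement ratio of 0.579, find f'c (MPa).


f'c = 97 / 10^0.579
= 97 / 3.793
= 25.57 MPa

25.57


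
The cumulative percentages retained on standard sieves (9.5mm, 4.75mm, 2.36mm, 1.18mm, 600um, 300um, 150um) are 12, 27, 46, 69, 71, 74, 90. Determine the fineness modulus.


FM = sum(cumulative % retained) / 100
= 389 / 100
= 3.89

3.89


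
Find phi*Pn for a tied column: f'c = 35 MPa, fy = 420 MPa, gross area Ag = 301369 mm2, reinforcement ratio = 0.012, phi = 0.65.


Ast = rho * Ag = 0.012 * 301369 = 3616.428 mm2
phi*Pn = 0.65 * 0.80 * (0.85 * 35 * (301369 - 3616.428) + 420 * 3616.428) / 1000
= 5396.06 kN

5396.06


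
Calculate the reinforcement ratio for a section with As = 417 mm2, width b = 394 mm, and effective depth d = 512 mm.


rho = As / (b * d)
= 417 / (394 * 512)
= 0.0021

0.0021


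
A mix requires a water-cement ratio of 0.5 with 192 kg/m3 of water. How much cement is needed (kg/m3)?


Cement = water / (w/c)
= 192 / 0.5
= 384.0 kg/m3

384.0


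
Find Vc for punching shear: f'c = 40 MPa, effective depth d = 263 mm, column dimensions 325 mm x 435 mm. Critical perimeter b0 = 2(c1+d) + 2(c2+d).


b0 = 2*(325 + 263) + 2*(435 + 263) = 2572 mm
Vc = 0.33 * sqrt(40) * 2572 * 263 / 1000
= 1411.79 kN

1411.79


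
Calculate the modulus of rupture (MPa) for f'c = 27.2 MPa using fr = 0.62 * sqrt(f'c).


fr = 0.62 * sqrt(27.2)
= 3.234 MPa

3.234


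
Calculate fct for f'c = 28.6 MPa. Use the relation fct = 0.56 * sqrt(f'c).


fct = 0.56 * sqrt(28.6)
= 0.56 * 5.348
= 2.995 MPa

2.995


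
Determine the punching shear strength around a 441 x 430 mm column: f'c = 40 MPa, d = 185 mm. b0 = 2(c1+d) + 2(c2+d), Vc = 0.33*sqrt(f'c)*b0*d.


b0 = 2*(441 + 185) + 2*(430 + 185) = 2482 mm
Vc = 0.33 * sqrt(40) * 2482 * 185 / 1000
= 958.34 kN

958.34


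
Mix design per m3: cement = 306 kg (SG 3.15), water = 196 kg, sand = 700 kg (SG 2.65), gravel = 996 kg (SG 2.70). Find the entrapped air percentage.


Vol cement = 306 / (3.15 * 1000) = 0.097143 m3
Vol water = 196 / 1000 = 0.196 m3
Vol sand = 700 / (2.65 * 1000) = 0.264151 m3
Vol gravel = 996 / (2.70 * 1000) = 0.368889 m3
Total solid + water volume = 0.926183 m3
Air = (1 - 0.926183) * 100 = 7.38%

7.38


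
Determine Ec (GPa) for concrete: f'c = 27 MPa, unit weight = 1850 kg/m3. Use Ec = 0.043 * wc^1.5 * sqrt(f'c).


Ec = 0.043 * 1850^1.5 * sqrt(27) / 1000
= 17.78 GPa

17.78


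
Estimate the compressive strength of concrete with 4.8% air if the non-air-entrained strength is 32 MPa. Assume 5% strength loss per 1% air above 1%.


Strength loss = (4.8 - 1) * 5 = 19.0%
f'c = 32 * (1 - 19.0/100)
= 25.92 MPa

25.92


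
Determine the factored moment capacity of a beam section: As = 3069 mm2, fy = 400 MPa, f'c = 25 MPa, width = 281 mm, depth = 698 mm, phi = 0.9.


a = As * fy / (0.85 * f'c * b)
= 3069 * 400 / (0.85 * 25 * 281)
= 205.5851 mm
Mn = As * fy * (d - a/2) / 10^6
= 730.6767 kN-m
phi*Mn = 0.9 * 730.6767 = 657.61 kN-m

657.61


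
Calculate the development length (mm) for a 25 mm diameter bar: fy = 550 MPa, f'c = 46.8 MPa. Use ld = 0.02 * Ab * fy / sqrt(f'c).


Ab = pi * 25^2 / 4 = 490.874 mm2
ld = 0.02 * 490.874 * 550 / sqrt(46.8)
= 789.3 mm

789.3


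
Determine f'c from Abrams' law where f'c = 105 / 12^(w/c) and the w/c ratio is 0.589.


f'c = 105 / 12^0.589
= 105 / 4.322
= 24.3 MPa

24.3


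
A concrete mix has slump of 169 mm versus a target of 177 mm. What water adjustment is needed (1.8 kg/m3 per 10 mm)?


Difference = 177 - 169 = 8 mm
Water adjustment = 8 * 1.8 / 10 = 1.4 kg/m3

1.4


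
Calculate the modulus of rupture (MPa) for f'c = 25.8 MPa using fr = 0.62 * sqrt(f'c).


fr = 0.62 * sqrt(25.8)
= 3.149 MPa

3.149


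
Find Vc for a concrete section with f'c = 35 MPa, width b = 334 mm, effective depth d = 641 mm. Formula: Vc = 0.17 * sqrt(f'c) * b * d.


Vc = 0.17 * sqrt(35) * 334 * 641 / 1000
= 215.32 kN

215.32


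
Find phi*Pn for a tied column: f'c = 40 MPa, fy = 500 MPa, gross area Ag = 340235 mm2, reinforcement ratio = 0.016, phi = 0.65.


Ast = rho * Ag = 0.016 * 340235 = 5443.76 mm2
phi*Pn = 0.65 * 0.80 * (0.85 * 40 * (340235 - 5443.76) + 500 * 5443.76) / 1000
= 7334.49 kN

7334.49


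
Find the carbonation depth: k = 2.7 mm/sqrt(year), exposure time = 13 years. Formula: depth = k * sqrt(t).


depth = k * sqrt(t)
= 2.7 * sqrt(13)
= 9.73 mm

9.73


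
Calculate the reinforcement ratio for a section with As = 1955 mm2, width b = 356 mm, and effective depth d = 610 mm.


rho = As / (b * d)
= 1955 / (356 * 610)
= 0.009

0.009


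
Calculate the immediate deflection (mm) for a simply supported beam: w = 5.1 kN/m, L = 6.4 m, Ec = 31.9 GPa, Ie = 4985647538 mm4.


Convert: L = 6.4 m = 6400 mm, Ec = 31.9 GPa = 31900 MPa
delta = 5 * 5.1 * 6400^4 / (384 * 31900 * 4985647538)
= 0.7 mm

0.7


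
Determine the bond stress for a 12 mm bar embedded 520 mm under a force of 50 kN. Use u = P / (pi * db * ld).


u = P / (pi * db * ld)
= 50 * 1000 / (pi * 12 * 520)
= 2.551 MPa

2.551


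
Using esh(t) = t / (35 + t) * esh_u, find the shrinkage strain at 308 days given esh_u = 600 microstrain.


esh(308) = 308 / (35 + 308) * 600
= 308 / 343 * 600
= 538.8 microstrain

538.8


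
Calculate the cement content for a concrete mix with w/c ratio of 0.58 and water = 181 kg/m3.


Cement = water / (w/c)
= 181 / 0.58
= 312.1 kg/m3

312.1


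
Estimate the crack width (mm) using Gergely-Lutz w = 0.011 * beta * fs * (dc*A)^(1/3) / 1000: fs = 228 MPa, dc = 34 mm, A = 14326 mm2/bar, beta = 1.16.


w = 0.011 * beta * fs * (dc * A)^(1/3) / 1000
= 0.011 * 1.16 * 228 * (34 * 14326)^(1/3) / 1000
= 0.229 mm

0.229


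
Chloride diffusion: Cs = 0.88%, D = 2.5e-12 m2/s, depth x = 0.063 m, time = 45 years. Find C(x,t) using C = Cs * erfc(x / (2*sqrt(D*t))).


t_seconds = 45 * 365.25 * 24 * 3600 = 1420092000.0 s
arg = 0.063 / (2 * sqrt(2.5e-12 * 1420092000.0))
= 0.5287
erfc(0.5287) = 0.4547
C = 0.88 * 0.4547 = 0.4001%

0.4001


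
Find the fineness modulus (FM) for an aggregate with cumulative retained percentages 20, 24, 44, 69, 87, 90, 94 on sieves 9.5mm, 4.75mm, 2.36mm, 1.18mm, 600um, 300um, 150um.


FM = sum(cumulative % retained) / 100
= 428 / 100
= 4.28

4.28


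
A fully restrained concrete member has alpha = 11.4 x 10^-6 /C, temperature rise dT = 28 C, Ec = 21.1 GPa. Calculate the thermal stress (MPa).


sigma = alpha * dT * Ec
= 11.4e-6 * 28 * 21.1 * 1000
= 6.735 MPa

6.735


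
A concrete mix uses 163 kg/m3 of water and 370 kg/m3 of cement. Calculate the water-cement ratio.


w/c = water / cement
w/c = 163 / 370 = 0.441

0.441


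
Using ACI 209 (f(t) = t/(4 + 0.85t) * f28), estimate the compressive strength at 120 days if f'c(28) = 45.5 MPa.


f(120) = 120 / (4 + 0.85 * 120) * 45.5
= 120 / 106.0 * 45.5
= 51.51 MPa

51.51


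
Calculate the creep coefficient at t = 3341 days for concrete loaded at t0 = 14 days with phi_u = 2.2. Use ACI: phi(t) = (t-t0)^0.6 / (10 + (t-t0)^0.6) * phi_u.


dt = 3341 - 14 = 3327
phi = 3327^0.6 / (10 + 3327^0.6) * 2.2
= 2.043

2.043


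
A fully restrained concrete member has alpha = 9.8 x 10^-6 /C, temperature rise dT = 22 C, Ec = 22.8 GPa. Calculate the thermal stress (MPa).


sigma = alpha * dT * Ec
= 9.8e-6 * 22 * 22.8 * 1000
= 4.916 MPa

4.916


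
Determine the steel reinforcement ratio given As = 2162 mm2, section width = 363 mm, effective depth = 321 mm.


rho = As / (b * d)
= 2162 / (363 * 321)
= 0.0186

0.0186


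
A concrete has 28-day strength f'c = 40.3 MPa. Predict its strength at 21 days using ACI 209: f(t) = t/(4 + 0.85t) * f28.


f(21) = 21 / (4 + 0.85 * 21) * 40.3
= 21 / 21.85 * 40.3
= 38.73 MPa

38.73


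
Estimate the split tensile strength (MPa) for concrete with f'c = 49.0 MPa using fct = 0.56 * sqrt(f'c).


fct = 0.56 * sqrt(49.0)
= 0.56 * 7.0
= 3.92 MPa

3.92


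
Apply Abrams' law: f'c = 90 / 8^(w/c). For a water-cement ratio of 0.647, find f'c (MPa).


f'c = 90 / 8^0.647
= 90 / 3.84
= 23.44 MPa

23.44


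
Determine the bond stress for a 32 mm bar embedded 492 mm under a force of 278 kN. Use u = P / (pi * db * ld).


u = P / (pi * db * ld)
= 278 * 1000 / (pi * 32 * 492)
= 5.621 MPa

5.621


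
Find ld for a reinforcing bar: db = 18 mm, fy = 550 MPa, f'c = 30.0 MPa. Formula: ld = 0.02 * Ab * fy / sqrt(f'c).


Ab = pi * 18^2 / 4 = 254.469 mm2
ld = 0.02 * 254.469 * 550 / sqrt(30.0)
= 511.1 mm

511.1


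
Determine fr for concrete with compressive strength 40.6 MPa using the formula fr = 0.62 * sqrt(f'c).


fr = 0.62 * sqrt(40.6)
= 3.951 MPa

3.951


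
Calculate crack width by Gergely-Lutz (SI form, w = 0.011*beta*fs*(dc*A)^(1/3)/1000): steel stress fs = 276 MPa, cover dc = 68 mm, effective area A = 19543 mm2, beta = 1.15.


w = 0.011 * beta * fs * (dc * A)^(1/3) / 1000
= 0.011 * 1.15 * 276 * (68 * 19543)^(1/3) / 1000
= 0.384 mm

0.384


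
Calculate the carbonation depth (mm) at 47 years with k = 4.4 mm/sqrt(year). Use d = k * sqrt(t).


depth = k * sqrt(t)
= 4.4 * sqrt(47)
= 30.16 mm

30.16


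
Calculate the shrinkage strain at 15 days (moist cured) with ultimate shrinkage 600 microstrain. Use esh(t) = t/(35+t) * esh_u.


esh(15) = 15 / (35 + 15) * 600
= 15 / 50 * 600
= 180.0 microstrain

180.0


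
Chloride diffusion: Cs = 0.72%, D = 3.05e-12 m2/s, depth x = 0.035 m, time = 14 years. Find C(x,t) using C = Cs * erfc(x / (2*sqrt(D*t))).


t_seconds = 14 * 365.25 * 24 * 3600 = 441806400.0 s
arg = 0.035 / (2 * sqrt(3.05e-12 * 441806400.0))
= 0.4767
erfc(0.4767) = 0.5002
C = 0.72 * 0.5002 = 0.3601%

0.3601


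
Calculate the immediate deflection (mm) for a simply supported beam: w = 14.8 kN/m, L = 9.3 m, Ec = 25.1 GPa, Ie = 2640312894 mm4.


Convert: L = 9.3 m = 9300 mm, Ec = 25.1 GPa = 25100 MPa
delta = 5 * 14.8 * 9300^4 / (384 * 25100 * 2640312894)
= 21.75 mm

21.75


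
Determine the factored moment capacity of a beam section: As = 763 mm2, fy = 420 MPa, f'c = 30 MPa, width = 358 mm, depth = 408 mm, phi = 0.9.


a = As * fy / (0.85 * f'c * b)
= 763 * 420 / (0.85 * 30 * 358)
= 35.1035 mm
Mn = As * fy * (d - a/2) / 10^6
= 125.123 kN-m
phi*Mn = 0.9 * 125.123 = 112.61 kN-m

112.61


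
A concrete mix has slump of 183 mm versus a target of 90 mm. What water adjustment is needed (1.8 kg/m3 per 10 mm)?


Difference = 90 - 183 = -93 mm
Water adjustment = -93 * 1.8 / 10 = -16.7 kg/m3

-16.7


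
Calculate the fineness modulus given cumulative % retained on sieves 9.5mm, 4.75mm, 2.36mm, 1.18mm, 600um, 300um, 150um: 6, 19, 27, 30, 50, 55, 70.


FM = sum(cumulative % retained) / 100
= 257 / 100
= 2.57

2.57


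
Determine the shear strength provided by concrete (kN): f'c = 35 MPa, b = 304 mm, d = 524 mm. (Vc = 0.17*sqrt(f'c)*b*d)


Vc = 0.17 * sqrt(35) * 304 * 524 / 1000
= 160.21 kN

160.21


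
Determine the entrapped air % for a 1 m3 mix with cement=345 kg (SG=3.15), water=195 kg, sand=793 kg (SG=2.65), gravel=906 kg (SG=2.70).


Vol cement = 345 / (3.15 * 1000) = 0.109524 m3
Vol water = 195 / 1000 = 0.195 m3
Vol sand = 793 / (2.65 * 1000) = 0.299245 m3
Vol gravel = 906 / (2.70 * 1000) = 0.335556 m3
Total solid + water volume = 0.939325 m3
Air = (1 - 0.939325) * 100 = 6.07%

6.07


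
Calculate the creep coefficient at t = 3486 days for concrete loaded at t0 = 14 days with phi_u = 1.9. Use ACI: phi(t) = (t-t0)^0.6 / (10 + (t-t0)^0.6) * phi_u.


dt = 3486 - 14 = 3472
phi = 3472^0.6 / (10 + 3472^0.6) * 1.9
= 1.767

1.767


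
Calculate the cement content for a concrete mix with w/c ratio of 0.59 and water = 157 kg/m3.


Cement = water / (w/c)
= 157 / 0.59
= 266.1 kg/m3

266.1


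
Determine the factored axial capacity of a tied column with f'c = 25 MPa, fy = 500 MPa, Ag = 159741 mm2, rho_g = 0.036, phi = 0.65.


Ast = rho * Ag = 0.036 * 159741 = 5750.676 mm2
phi*Pn = 0.65 * 0.80 * (0.85 * 25 * (159741 - 5750.676) + 500 * 5750.676) / 1000
= 3196.77 kN

3196.77


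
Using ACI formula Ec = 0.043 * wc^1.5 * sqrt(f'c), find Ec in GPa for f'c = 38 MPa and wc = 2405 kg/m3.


Ec = 0.043 * 2405^1.5 * sqrt(38) / 1000
= 31.26 GPa

31.26


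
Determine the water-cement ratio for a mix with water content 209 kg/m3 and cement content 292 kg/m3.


w/c = water / cement
w/c = 209 / 292 = 0.716

0.716


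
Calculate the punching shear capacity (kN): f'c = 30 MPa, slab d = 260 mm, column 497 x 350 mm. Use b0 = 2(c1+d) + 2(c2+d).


b0 = 2*(497 + 260) + 2*(350 + 260) = 2734 mm
Vc = 0.33 * sqrt(30) * 2734 * 260 / 1000
= 1284.83 kN

1284.83


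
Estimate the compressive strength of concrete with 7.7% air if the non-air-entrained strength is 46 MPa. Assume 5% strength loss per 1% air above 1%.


Strength loss = (7.7 - 1) * 5 = 33.5%
f'c = 46 * (1 - 33.5/100)
= 30.59 MPa

30.59


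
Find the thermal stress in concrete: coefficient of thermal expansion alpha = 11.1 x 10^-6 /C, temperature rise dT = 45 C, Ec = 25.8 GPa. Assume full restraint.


sigma = alpha * dT * Ec
= 11.1e-6 * 45 * 25.8 * 1000
= 12.887 MPa

12.887


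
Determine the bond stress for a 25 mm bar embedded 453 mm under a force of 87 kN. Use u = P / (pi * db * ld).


u = P / (pi * db * ld)
= 87 * 1000 / (pi * 25 * 453)
= 2.445 MPa

2.445


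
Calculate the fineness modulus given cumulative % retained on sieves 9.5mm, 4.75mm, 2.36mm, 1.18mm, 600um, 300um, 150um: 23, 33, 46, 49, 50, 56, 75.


FM = sum(cumulative % retained) / 100
= 332 / 100
= 3.32

3.32


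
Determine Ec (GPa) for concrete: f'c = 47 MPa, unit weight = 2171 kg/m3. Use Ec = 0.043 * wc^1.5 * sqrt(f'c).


Ec = 0.043 * 2171^1.5 * sqrt(47) / 1000
= 29.82 GPa

29.82


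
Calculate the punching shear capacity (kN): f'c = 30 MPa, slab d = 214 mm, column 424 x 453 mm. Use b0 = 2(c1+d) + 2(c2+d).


b0 = 2*(424 + 214) + 2*(453 + 214) = 2610 mm
Vc = 0.33 * sqrt(30) * 2610 * 214 / 1000
= 1009.55 kN

1009.55


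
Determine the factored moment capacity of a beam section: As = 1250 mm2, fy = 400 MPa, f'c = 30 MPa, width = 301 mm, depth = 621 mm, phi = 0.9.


a = As * fy / (0.85 * f'c * b)
= 1250 * 400 / (0.85 * 30 * 301)
= 65.1423 mm
Mn = As * fy * (d - a/2) / 10^6
= 294.2144 kN-m
phi*Mn = 0.9 * 294.2144 = 264.79 kN-m

264.79


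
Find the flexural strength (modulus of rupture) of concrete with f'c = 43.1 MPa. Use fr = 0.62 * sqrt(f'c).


fr = 0.62 * sqrt(43.1)
= 4.07 MPa

4.07


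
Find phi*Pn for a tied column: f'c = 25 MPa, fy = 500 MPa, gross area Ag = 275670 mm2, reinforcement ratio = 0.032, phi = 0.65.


Ast = rho * Ag = 0.032 * 275670 = 8821.44 mm2
phi*Pn = 0.65 * 0.80 * (0.85 * 25 * (275670 - 8821.44) + 500 * 8821.44) / 1000
= 5242.25 kN

5242.25


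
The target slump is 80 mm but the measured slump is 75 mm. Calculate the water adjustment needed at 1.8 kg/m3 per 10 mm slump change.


Difference = 80 - 75 = 5 mm
Water adjustment = 5 * 1.8 / 10 = 0.9 kg/m3

0.9


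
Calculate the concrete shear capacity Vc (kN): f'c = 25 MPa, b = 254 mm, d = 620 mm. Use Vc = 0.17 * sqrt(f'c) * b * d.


Vc = 0.17 * sqrt(25) * 254 * 620 / 1000
= 133.86 kN

133.86


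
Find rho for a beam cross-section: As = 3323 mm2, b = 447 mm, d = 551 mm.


rho = As / (b * d)
= 3323 / (447 * 551)
= 0.0135

0.0135


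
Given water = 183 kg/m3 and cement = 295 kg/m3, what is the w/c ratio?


w/c = water / cement
w/c = 183 / 295 = 0.62

0.62


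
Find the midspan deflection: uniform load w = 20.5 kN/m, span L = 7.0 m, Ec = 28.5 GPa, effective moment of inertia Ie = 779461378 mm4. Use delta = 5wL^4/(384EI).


Convert: L = 7.0 m = 7000 mm, Ec = 28.5 GPa = 28500 MPa
delta = 5 * 20.5 * 7000^4 / (384 * 28500 * 779461378)
= 28.85 mm

28.85


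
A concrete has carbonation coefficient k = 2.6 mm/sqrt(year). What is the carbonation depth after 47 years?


depth = k * sqrt(t)
= 2.6 * sqrt(47)
= 17.82 mm

17.82


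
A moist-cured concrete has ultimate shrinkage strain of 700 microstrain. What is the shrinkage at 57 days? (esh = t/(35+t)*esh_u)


esh(57) = 57 / (35 + 57) * 700
= 57 / 92 * 700
= 433.7 microstrain

433.7


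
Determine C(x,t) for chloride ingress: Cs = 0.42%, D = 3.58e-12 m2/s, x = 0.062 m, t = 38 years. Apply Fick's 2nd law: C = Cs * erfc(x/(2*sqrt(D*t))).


t_seconds = 38 * 365.25 * 24 * 3600 = 1199188800.0 s
arg = 0.062 / (2 * sqrt(3.58e-12 * 1199188800.0))
= 0.4731
erfc(0.4731) = 0.5034
C = 0.42 * 0.5034 = 0.2114%

0.2114


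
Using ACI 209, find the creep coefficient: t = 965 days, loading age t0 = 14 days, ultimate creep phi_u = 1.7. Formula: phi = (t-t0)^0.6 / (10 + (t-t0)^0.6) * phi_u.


dt = 965 - 14 = 951
phi = 951^0.6 / (10 + 951^0.6) * 1.7
= 1.461

1.461


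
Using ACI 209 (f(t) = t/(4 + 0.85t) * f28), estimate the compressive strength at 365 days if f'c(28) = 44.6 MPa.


f(365) = 365 / (4 + 0.85 * 365) * 44.6
= 365 / 314.25 * 44.6
= 51.8 MPa

51.8


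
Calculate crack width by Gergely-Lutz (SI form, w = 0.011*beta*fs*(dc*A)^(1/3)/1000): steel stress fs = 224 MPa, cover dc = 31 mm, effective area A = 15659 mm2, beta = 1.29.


w = 0.011 * beta * fs * (dc * A)^(1/3) / 1000
= 0.011 * 1.29 * 224 * (31 * 15659)^(1/3) / 1000
= 0.25 mm

0.25


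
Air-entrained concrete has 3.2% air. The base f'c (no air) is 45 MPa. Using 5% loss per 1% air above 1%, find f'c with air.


Strength loss = (3.2 - 1) * 5 = 11.0%
f'c = 45 * (1 - 11.0/100)
= 40.05 MPa

40.05


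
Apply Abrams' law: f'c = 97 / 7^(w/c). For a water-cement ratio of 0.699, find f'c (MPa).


f'c = 97 / 7^0.699
= 97 / 3.897
= 24.89 MPa

24.89


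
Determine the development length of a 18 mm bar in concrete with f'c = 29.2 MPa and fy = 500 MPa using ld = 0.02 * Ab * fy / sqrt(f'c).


Ab = pi * 18^2 / 4 = 254.469 mm2
ld = 0.02 * 254.469 * 500 / sqrt(29.2)
= 470.9 mm

470.9


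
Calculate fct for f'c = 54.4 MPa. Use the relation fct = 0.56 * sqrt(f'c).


fct = 0.56 * sqrt(54.4)
= 0.56 * 7.376
= 4.13 MPa

4.13


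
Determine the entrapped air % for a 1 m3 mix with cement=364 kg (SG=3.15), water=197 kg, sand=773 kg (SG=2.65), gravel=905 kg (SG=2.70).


Vol cement = 364 / (3.15 * 1000) = 0.115556 m3
Vol water = 197 / 1000 = 0.197 m3
Vol sand = 773 / (2.65 * 1000) = 0.291698 m3
Vol gravel = 905 / (2.70 * 1000) = 0.335185 m3
Total solid + water volume = 0.939439 m3
Air = (1 - 0.939439) * 100 = 6.06%

6.06


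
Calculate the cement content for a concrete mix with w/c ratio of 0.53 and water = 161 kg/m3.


Cement = water / (w/c)
= 161 / 0.53
= 303.8 kg/m3

303.8


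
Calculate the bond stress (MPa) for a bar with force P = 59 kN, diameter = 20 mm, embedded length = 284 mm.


u = P / (pi * db * ld)
= 59 * 1000 / (pi * 20 * 284)
= 3.306 MPa

3.306


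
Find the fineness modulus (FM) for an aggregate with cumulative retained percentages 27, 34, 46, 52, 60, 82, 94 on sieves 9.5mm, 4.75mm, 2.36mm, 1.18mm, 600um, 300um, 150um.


FM = sum(cumulative % retained) / 100
= 395 / 100
= 3.95

3.95


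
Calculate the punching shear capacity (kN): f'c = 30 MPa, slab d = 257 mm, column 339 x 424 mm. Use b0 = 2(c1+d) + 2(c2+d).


b0 = 2*(339 + 257) + 2*(424 + 257) = 2554 mm
Vc = 0.33 * sqrt(30) * 2554 * 257 / 1000
= 1186.39 kN

1186.39


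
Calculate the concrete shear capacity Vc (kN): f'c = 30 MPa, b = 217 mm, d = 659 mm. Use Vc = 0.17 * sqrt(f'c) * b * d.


Vc = 0.17 * sqrt(30) * 217 * 659 / 1000
= 133.15 kN

133.15


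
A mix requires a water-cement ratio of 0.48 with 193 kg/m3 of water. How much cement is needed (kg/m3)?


Cement = water / (w/c)
= 193 / 0.48
= 402.1 kg/m3

402.1


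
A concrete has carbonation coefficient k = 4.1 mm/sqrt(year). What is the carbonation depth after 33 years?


depth = k * sqrt(t)
= 4.1 * sqrt(33)
= 23.55 mm

23.55


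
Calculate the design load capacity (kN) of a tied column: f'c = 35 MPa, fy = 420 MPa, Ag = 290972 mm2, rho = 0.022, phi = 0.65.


Ast = rho * Ag = 0.022 * 290972 = 6401.384 mm2
phi*Pn = 0.65 * 0.80 * (0.85 * 35 * (290972 - 6401.384) + 420 * 6401.384) / 1000
= 5800.37 kN

5800.37


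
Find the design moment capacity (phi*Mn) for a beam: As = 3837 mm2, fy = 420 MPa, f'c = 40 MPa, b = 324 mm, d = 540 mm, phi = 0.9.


a = As * fy / (0.85 * f'c * b)
= 3837 * 420 / (0.85 * 40 * 324)
= 146.2908 mm
Mn = As * fy * (d - a/2) / 10^6
= 752.3548 kN-m
phi*Mn = 0.9 * 752.3548 = 677.12 kN-m

677.12


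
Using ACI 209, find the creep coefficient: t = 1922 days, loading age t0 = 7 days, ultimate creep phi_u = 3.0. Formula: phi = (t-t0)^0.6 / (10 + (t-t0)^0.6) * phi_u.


dt = 1922 - 7 = 1915
phi = 1915^0.6 / (10 + 1915^0.6) * 3.0
= 2.709

2.709


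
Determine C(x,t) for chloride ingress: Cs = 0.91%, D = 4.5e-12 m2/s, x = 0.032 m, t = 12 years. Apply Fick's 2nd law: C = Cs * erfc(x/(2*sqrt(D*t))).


t_seconds = 12 * 365.25 * 24 * 3600 = 378691200.0 s
arg = 0.032 / (2 * sqrt(4.5e-12 * 378691200.0))
= 0.3876
erfc(0.3876) = 0.5836
C = 0.91 * 0.5836 = 0.5311%

0.5311


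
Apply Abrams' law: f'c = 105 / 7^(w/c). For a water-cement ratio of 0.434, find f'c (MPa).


f'c = 105 / 7^0.434
= 105 / 2.327
= 45.12 MPa

45.12


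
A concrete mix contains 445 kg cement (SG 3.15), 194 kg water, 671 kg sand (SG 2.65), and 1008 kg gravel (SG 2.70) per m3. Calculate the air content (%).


Vol cement = 445 / (3.15 * 1000) = 0.14127 m3
Vol water = 194 / 1000 = 0.194 m3
Vol sand = 671 / (2.65 * 1000) = 0.253208 m3
Vol gravel = 1008 / (2.70 * 1000) = 0.373333 m3
Total solid + water volume = 0.961811 m3
Air = (1 - 0.961811) * 100 = 3.82%

3.82


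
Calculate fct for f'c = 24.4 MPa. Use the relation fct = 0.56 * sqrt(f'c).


fct = 0.56 * sqrt(24.4)
= 0.56 * 4.94
= 2.766 MPa

2.766


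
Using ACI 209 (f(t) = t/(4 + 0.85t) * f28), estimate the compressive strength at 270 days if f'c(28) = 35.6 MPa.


f(270) = 270 / (4 + 0.85 * 270) * 35.6
= 270 / 233.5 * 35.6
= 41.16 MPa

41.16


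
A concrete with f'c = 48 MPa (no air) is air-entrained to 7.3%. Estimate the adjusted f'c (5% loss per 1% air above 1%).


Strength loss = (7.3 - 1) * 5 = 31.5%
f'c = 48 * (1 - 31.5/100)
= 32.88 MPa

32.88


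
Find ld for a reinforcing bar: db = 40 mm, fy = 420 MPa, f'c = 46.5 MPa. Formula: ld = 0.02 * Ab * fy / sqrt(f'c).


Ab = pi * 40^2 / 4 = 1256.637 mm2
ld = 0.02 * 1256.637 * 420 / sqrt(46.5)
= 1548.0 mm

1548.0


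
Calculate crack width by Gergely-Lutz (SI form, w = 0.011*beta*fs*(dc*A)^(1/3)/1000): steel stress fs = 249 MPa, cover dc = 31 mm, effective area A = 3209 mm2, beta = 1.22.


w = 0.011 * beta * fs * (dc * A)^(1/3) / 1000
= 0.011 * 1.22 * 249 * (31 * 3209)^(1/3) / 1000
= 0.155 mm

0.155


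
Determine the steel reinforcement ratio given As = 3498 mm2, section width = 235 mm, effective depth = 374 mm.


rho = As / (b * d)
= 3498 / (235 * 374)
= 0.0398

0.0398


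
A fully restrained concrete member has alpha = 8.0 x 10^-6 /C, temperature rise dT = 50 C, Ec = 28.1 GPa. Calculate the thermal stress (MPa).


sigma = alpha * dT * Ec
= 8.0e-6 * 50 * 28.1 * 1000
= 11.24 MPa

11.24


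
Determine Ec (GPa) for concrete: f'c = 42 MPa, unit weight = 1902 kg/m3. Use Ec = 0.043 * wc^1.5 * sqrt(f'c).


Ec = 0.043 * 1902^1.5 * sqrt(42) / 1000
= 23.12 GPa

23.12


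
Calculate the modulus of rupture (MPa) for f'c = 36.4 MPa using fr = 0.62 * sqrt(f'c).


fr = 0.62 * sqrt(36.4)
= 3.741 MPa

3.741


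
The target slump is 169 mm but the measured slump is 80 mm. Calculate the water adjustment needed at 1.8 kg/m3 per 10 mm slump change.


Difference = 169 - 80 = 89 mm
Water adjustment = 89 * 1.8 / 10 = 16.0 kg/m3

16.0


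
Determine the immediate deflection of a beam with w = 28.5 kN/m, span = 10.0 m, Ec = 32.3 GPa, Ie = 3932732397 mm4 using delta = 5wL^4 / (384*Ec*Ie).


Convert: L = 10.0 m = 10000 mm, Ec = 32.3 GPa = 32300 MPa
delta = 5 * 28.5 * 10000^4 / (384 * 32300 * 3932732397)
= 29.21 mm

29.21


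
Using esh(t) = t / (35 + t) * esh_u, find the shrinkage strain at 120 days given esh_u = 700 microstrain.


esh(120) = 120 / (35 + 120) * 700
= 120 / 155 * 700
= 541.9 microstrain

541.9


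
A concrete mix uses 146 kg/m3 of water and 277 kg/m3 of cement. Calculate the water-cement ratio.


w/c = water / cement
w/c = 146 / 277 = 0.527

0.527


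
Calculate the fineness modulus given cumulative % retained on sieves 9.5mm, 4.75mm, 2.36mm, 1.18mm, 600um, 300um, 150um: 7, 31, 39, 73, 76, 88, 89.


FM = sum(cumulative % retained) / 100
= 403 / 100
= 4.03

4.03


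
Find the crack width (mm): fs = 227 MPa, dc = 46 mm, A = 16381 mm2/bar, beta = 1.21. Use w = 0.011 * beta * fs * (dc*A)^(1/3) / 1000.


w = 0.011 * beta * fs * (dc * A)^(1/3) / 1000
= 0.011 * 1.21 * 227 * (46 * 16381)^(1/3) / 1000
= 0.275 mm

0.275


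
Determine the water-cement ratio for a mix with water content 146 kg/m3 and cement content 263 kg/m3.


w/c = water / cement
w/c = 146 / 263 = 0.555

0.555


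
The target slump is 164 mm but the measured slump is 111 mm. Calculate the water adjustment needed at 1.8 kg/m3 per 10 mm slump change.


Difference = 164 - 111 = 53 mm
Water adjustment = 53 * 1.8 / 10 = 9.5 kg/m3

9.5


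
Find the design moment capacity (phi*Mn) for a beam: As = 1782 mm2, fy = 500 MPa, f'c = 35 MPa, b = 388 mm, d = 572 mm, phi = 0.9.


a = As * fy / (0.85 * f'c * b)
= 1782 * 500 / (0.85 * 35 * 388)
= 77.1896 mm
Mn = As * fy * (d - a/2) / 10^6
= 475.264 kN-m
phi*Mn = 0.9 * 475.264 = 427.74 kN-m

427.74


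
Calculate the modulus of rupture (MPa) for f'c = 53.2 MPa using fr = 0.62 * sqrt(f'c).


fr = 0.62 * sqrt(53.2)
= 4.522 MPa

4.522


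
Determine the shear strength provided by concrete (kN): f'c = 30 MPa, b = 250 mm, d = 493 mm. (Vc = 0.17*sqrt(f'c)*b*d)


Vc = 0.17 * sqrt(30) * 250 * 493 / 1000
= 114.76 kN

114.76


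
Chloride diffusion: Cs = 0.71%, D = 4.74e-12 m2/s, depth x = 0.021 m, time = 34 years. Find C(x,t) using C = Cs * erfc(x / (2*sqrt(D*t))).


t_seconds = 34 * 365.25 * 24 * 3600 = 1072958400.0 s
arg = 0.021 / (2 * sqrt(4.74e-12 * 1072958400.0))
= 0.1472
erfc(0.1472) = 0.8351
C = 0.71 * 0.8351 = 0.5929%

0.5929


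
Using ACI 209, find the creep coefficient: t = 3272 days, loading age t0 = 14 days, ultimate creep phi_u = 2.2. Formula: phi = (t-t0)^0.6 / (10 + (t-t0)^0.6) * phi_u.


dt = 3272 - 14 = 3258
phi = 3258^0.6 / (10 + 3258^0.6) * 2.2
= 2.041

2.041


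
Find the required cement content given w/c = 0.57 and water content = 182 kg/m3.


Cement = water / (w/c)
= 182 / 0.57
= 319.3 kg/m3

319.3


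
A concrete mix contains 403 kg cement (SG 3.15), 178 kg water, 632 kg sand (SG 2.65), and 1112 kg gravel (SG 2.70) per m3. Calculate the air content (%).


Vol cement = 403 / (3.15 * 1000) = 0.127937 m3
Vol water = 178 / 1000 = 0.178 m3
Vol sand = 632 / (2.65 * 1000) = 0.238491 m3
Vol gravel = 1112 / (2.70 * 1000) = 0.411852 m3
Total solid + water volume = 0.956279 m3
Air = (1 - 0.956279) * 100 = 4.37%

4.37


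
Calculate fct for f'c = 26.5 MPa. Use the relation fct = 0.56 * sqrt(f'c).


fct = 0.56 * sqrt(26.5)
= 0.56 * 5.148
= 2.883 MPa

2.883


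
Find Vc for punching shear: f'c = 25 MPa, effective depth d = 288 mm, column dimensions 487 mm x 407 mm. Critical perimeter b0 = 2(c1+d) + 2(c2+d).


b0 = 2*(487 + 288) + 2*(407 + 288) = 2940 mm
Vc = 0.33 * sqrt(25) * 2940 * 288 / 1000
= 1397.09 kN

1397.09


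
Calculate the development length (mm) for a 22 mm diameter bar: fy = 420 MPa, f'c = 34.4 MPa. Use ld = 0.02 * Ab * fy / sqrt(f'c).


Ab = pi * 22^2 / 4 = 380.133 mm2
ld = 0.02 * 380.133 * 420 / sqrt(34.4)
= 544.4 mm

544.4


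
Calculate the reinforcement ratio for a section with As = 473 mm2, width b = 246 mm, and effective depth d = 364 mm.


rho = As / (b * d)
= 473 / (246 * 364)
= 0.0053

0.0053


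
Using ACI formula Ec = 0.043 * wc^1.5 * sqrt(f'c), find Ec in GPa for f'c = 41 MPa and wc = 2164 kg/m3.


Ec = 0.043 * 2164^1.5 * sqrt(41) / 1000
= 27.72 GPa

27.72


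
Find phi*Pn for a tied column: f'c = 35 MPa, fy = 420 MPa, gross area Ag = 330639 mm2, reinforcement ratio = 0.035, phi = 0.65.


Ast = rho * Ag = 0.035 * 330639 = 11572.365 mm2
phi*Pn = 0.65 * 0.80 * (0.85 * 35 * (330639 - 11572.365) + 420 * 11572.365) / 1000
= 7463.37 kN

7463.37


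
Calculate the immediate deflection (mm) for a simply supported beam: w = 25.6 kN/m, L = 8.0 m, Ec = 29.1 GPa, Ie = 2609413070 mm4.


Convert: L = 8.0 m = 8000 mm, Ec = 29.1 GPa = 29100 MPa
delta = 5 * 25.6 * 8000^4 / (384 * 29100 * 2609413070)
= 17.98 mm

17.98


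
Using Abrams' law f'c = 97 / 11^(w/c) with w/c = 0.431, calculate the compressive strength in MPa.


f'c = 97 / 11^0.431
= 97 / 2.811
= 34.51 MPa

34.51


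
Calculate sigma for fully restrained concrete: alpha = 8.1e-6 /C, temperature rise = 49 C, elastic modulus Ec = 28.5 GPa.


sigma = alpha * dT * Ec
= 8.1e-6 * 49 * 28.5 * 1000
= 11.312 MPa

11.312


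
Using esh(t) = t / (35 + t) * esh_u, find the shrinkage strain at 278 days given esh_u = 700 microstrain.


esh(278) = 278 / (35 + 278) * 700
= 278 / 313 * 700
= 621.7 microstrain

621.7


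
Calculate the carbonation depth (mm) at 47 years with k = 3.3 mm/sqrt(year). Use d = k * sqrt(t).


depth = k * sqrt(t)
= 3.3 * sqrt(47)
= 22.62 mm

22.62


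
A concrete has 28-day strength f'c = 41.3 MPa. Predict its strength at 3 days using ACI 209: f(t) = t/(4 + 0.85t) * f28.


f(3) = 3 / (4 + 0.85 * 3) * 41.3
= 3 / 6.55 * 41.3
= 18.92 MPa

18.92


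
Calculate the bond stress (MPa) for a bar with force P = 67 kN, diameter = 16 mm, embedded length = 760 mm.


u = P / (pi * db * ld)
= 67 * 1000 / (pi * 16 * 760)
= 1.754 MPa

1.754


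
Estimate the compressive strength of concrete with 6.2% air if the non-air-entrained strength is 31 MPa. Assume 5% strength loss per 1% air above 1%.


Strength loss = (6.2 - 1) * 5 = 26.0%
f'c = 31 * (1 - 26.0/100)
= 22.94 MPa

22.94


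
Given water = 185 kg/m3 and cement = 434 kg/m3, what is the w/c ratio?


w/c = water / cement
w/c = 185 / 434 = 0.426

0.426


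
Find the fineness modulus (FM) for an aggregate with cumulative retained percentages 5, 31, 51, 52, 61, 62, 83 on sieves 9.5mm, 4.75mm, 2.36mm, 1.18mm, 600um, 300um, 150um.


FM = sum(cumulative % retained) / 100
= 345 / 100
= 3.45

3.45


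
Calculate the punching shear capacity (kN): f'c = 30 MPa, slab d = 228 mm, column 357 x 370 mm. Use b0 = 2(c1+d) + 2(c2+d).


b0 = 2*(357 + 228) + 2*(370 + 228) = 2366 mm
Vc = 0.33 * sqrt(30) * 2366 * 228 / 1000
= 975.04 kN

975.04


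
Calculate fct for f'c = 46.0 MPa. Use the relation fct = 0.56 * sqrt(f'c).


fct = 0.56 * sqrt(46.0)
= 0.56 * 6.782
= 3.798 MPa

3.798


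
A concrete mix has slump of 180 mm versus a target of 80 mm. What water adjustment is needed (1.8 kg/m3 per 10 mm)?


Difference = 80 - 180 = -100 mm
Water adjustment = -100 * 1.8 / 10 = -18.0 kg/m3

-18.0


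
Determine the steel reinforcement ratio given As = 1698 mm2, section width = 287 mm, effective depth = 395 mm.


rho = As / (b * d)
= 1698 / (287 * 395)
= 0.015

0.015


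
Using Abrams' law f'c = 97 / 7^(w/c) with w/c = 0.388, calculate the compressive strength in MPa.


f'c = 97 / 7^0.388
= 97 / 2.128
= 45.59 MPa

45.59


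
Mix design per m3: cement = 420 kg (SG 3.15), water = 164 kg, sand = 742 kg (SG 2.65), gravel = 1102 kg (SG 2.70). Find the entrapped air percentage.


Vol cement = 420 / (3.15 * 1000) = 0.133333 m3
Vol water = 164 / 1000 = 0.164 m3
Vol sand = 742 / (2.65 * 1000) = 0.28 m3
Vol gravel = 1102 / (2.70 * 1000) = 0.408148 m3
Total solid + water volume = 0.985481 m3
Air = (1 - 0.985481) * 100 = 1.45%

1.45


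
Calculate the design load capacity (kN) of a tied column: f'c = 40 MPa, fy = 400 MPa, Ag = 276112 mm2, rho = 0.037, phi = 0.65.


Ast = rho * Ag = 0.037 * 276112 = 10216.144 mm2
phi*Pn = 0.65 * 0.80 * (0.85 * 40 * (276112 - 10216.144) + 400 * 10216.144) / 1000
= 6826.0 kN

6826.0


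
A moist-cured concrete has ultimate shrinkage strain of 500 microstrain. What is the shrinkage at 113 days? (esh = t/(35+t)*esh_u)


esh(113) = 113 / (35 + 113) * 500
= 113 / 148 * 500
= 381.8 microstrain

381.8


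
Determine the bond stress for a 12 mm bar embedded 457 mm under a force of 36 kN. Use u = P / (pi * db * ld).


u = P / (pi * db * ld)
= 36 * 1000 / (pi * 12 * 457)
= 2.09 MPa

2.09


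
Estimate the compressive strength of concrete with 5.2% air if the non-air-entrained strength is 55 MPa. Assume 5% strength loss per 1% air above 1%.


Strength loss = (5.2 - 1) * 5 = 21.0%
f'c = 55 * (1 - 21.0/100)
= 43.45 MPa

43.45


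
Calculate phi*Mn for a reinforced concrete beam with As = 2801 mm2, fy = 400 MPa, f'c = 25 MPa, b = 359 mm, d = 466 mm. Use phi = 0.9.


a = As * fy / (0.85 * f'c * b)
= 2801 * 400 / (0.85 * 25 * 359)
= 146.8655 mm
Mn = As * fy * (d - a/2) / 10^6
= 439.8324 kN-m
phi*Mn = 0.9 * 439.8324 = 395.85 kN-m

395.85


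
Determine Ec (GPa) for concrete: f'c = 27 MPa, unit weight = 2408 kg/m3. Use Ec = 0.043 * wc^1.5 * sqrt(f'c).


Ec = 0.043 * 2408^1.5 * sqrt(27) / 1000
= 26.4 GPa

26.4


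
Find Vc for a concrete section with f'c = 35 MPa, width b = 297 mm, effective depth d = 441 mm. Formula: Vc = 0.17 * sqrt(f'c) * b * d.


Vc = 0.17 * sqrt(35) * 297 * 441 / 1000
= 131.73 kN

131.73


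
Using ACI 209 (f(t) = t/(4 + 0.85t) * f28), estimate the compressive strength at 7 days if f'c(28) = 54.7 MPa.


f(7) = 7 / (4 + 0.85 * 7) * 54.7
= 7 / 9.95 * 54.7
= 38.48 MPa

38.48


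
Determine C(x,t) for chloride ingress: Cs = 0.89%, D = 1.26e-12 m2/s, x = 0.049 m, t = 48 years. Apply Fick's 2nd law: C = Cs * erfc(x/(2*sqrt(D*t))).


t_seconds = 48 * 365.25 * 24 * 3600 = 1514764800.0 s
arg = 0.049 / (2 * sqrt(1.26e-12 * 1514764800.0))
= 0.5608
erfc(0.5608) = 0.4277
C = 0.89 * 0.4277 = 0.3807%

0.3807


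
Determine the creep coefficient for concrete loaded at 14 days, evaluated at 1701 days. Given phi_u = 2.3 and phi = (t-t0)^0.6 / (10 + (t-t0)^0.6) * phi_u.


dt = 1701 - 14 = 1687
phi = 1687^0.6 / (10 + 1687^0.6) * 2.3
= 2.061

2.061


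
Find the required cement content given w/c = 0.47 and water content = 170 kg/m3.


Cement = water / (w/c)
= 170 / 0.47
= 361.7 kg/m3

361.7


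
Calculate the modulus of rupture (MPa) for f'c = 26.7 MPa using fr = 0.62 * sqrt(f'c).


fr = 0.62 * sqrt(26.7)
= 3.204 MPa

3.204


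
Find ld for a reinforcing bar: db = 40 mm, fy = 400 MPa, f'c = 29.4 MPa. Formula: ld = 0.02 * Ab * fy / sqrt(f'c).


Ab = pi * 40^2 / 4 = 1256.637 mm2
ld = 0.02 * 1256.637 * 400 / sqrt(29.4)
= 1854.1 mm

1854.1


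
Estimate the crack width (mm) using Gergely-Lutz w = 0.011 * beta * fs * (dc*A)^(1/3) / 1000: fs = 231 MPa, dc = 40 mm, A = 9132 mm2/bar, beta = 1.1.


w = 0.011 * beta * fs * (dc * A)^(1/3) / 1000
= 0.011 * 1.1 * 231 * (40 * 9132)^(1/3) / 1000
= 0.2 mm

0.2
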